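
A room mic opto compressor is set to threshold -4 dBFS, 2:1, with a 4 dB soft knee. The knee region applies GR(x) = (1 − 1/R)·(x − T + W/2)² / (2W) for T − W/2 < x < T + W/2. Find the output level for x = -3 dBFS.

x − T + W/2 = -3 − (-4) + 2 = 3.
GR = (1 − 1/2) × 3² / 8 = 0.5 × 9 / 8 = 0.5625 dB.
Output = -3 − 0.5625 = -3.5625 dBFS.

-3.5625 dBFS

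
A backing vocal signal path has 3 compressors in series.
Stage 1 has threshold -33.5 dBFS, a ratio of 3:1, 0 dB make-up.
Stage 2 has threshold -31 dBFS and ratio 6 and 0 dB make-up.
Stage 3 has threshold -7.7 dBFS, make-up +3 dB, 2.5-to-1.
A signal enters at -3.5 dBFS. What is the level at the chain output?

Stage 1: 30 dB above -33.5 dBFS, reduced 3:1 to 10 dB above → -23.5 dBFS.
Stage 2: 7.5 dB above -31 dBFS, reduced 6:1 to 1.25 dB above → -29.75 dBFS.
Stage 3: -29.75 dBFS ≤ -7.7 dBFS, so stage 3 doesn't engage; make-up brings it to -26.75 dBFS.

-26.75 dBFS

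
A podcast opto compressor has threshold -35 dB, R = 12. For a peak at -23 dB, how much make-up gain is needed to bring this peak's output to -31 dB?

3 dB

The peak compresses to -35 + 12/12 = -34 dB.
To reach -31 dB requires -31 − (-34) = 3 dB of make-up.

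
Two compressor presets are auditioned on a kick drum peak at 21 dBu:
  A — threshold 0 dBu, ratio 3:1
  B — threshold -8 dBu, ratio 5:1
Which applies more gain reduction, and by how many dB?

A: GR = 21 − 21/3 = 14 dB.
B: GR = 29 − 29/5 = 23.2 dB.
B reduces 9.2 dB more.

B, by 9.2 dB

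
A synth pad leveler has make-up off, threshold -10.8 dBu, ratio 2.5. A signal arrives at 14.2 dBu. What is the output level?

-0.8 dBu

14.2 dBu sits 25 dB over threshold.
At 2.5:1 the overshoot is divided by 2.5, leaving 10 dB above threshold.
So the level is -10.8 + 10 = -0.8 dBu.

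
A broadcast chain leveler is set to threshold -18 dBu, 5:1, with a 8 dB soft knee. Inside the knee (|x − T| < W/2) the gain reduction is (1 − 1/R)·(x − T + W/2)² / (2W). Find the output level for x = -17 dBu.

x − T + W/2 = -17 − (-18) + 4 = 5.
GR = (1 − 1/5) × 5² / 16 = 0.8 × 25 / 16 = 1.25 dB.
Output = -17 − 1.25 = -18.25 dBu.

-18.25 dBu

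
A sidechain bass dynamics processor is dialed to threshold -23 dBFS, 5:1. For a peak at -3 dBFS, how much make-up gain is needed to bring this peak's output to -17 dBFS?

The peak compresses to -23 + 20/5 = -19 dBFS.
To reach -17 dBFS requires -17 − (-19) = 2 dB of make-up.

2 dB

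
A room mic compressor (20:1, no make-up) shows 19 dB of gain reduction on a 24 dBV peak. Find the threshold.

Gain reduction = 24 − 5 = 19 dB; output overshoot = GR / (R − 1) = 19 / 19 = 1 dB.
Threshold = output − output overshoot = 5 − 1 = 4 dBV.

4 dBV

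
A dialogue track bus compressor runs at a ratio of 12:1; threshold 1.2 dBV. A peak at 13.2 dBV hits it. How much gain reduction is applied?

11 dB

13.2 dBV exceeds the threshold by 12 dB.
At 12:1, output sits 12/12 = 1 dB above threshold.
So the signal is attenuated by 12 − 1 = 11 dB.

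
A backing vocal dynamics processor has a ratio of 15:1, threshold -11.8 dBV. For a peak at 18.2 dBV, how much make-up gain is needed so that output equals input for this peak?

28 dB

The peak compresses to -11.8 + 30/15 = -9.8 dBV.
To reach 18.2 dBV requires 18.2 − (-9.8) = 28 dB of make-up.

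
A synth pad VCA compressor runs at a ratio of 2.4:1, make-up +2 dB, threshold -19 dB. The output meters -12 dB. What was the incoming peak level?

-7 dB

Stripping the +2 dB make-up gives -14 dB at the gain stage.
Post-compression overshoot = -14 − (-19) = 5 dB.
Undo the ratio: input overshoot = 5 × 2.4 = 12 dB, giving input = -7 dB.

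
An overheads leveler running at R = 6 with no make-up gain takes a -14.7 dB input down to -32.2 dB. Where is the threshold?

-35.7 dB

Gain reduction = -14.7 − (-32.2) = 17.5 dB; output overshoot = GR / (R − 1) = 17.5 / 5 = 3.5 dB.
Threshold = output − output overshoot = -32.2 − 3.5 = -35.7 dB.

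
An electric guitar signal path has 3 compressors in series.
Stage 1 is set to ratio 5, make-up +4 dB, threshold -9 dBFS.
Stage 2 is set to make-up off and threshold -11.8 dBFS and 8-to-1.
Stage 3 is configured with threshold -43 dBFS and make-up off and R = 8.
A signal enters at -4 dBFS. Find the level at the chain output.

-38.978125 dBFS

Stage 1: overshoot 5 dB → 5/5 = 1 dB → -8 dBFS; +4 dB make-up → -4 dBFS.
Stage 2: -4 dBFS is 7.8 dB over -11.8 dBFS; at 8:1 that becomes 0.975 dB over, giving -10.825 dBFS.
Stage 3: 32.175 dB above -43 dBFS, reduced 8:1 to 4.021875 dB above → -38.978125 dBFS.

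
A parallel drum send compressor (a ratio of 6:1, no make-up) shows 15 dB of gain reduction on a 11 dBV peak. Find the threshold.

-7 dBV

Let T be the threshold. Output overshoot = (input overshoot)/R, so -4 − T = (11 − T)/6.
6·(-4 − T) = 11 − T → 5·T = -24 − 11 = -35.
T = -35/5 = -7 dBV.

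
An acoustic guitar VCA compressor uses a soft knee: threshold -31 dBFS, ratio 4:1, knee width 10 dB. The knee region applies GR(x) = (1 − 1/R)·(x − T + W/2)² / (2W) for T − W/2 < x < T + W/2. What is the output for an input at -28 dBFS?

x − T + W/2 = -28 − (-31) + 5 = 8.
GR = (1 − 1/4) × 8² / 20 = 0.75 × 64 / 20 = 2.4 dB.
Output = -28 − 2.4 = -30.4 dBFS.

-30.4 dBFS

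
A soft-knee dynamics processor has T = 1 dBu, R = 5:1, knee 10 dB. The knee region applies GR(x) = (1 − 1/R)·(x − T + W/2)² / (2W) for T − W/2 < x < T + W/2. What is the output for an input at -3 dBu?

-3.04 dBu

x − T + W/2 = -3 − 1 + 5 = 1.
GR = (1 − 1/5) × 1² / 20 = 0.8 × 1 / 20 = 0.04 dB.
Output = -3 − 0.04 = -3.04 dBu.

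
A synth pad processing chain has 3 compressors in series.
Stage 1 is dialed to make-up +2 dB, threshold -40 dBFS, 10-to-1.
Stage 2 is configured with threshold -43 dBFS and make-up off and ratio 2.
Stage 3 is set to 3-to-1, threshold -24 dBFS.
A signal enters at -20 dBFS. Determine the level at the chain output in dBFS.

-39.5 dBFS

Stage 1: 20 dB above -40 dBFS, reduced 10:1 to 2 dB above → -38 dBFS; +2 dB make-up → -36 dBFS.
Stage 2: 7 dB above -43 dBFS, reduced 2:1 to 3.5 dB above → -39.5 dBFS.
Stage 3: -39.5 dBFS is at or below the -24 dBFS threshold — no compression; output -39.5 dBFS.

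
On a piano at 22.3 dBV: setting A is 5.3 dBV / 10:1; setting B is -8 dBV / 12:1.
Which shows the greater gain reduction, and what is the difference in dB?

B, by 12.475 dB

A: 17 dB over, compressed to 1.7 dB over, so 15.3 dB of GR.
B: 30.3 dB over, compressed to 2.525 dB over, so 27.775 dB of GR.
B applies 12.475 dB more gain reduction.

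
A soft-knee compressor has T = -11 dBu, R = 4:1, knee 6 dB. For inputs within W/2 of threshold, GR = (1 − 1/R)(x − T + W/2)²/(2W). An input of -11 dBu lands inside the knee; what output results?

x − T + W/2 = -11 − (-11) + 3 = 3.
GR = (1 − 1/4) × 3² / 12 = 0.75 × 9 / 12 = 0.5625 dB.
Output = -11 − 0.5625 = -11.5625 dBu.

-11.5625 dBu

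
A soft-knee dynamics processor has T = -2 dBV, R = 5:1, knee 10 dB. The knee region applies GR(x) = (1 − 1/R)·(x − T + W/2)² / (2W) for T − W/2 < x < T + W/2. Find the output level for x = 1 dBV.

x − T + W/2 = 1 − (-2) + 5 = 8.
GR = (1 − 1/5) × 8² / 20 = 0.8 × 64 / 20 = 2.56 dB.
Output = 1 − 2.56 = -1.56 dBV.

-1.56 dBV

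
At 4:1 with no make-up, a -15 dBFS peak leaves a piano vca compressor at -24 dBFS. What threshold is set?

Let T be the threshold. Output overshoot = (input overshoot)/R, so -24 − T = (-15 − T)/4.
4·(-24 − T) = -15 − T → 3·T = -96 − (-15) = -81.
T = -81/3 = -27 dBFS.

-27 dBFS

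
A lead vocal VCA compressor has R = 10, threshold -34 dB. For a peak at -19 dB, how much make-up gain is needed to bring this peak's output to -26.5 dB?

Overshoot 15 dB → 15/10 = 1.5 dB after compression, so the compressed level is -34 + 1.5 = -32.5 dB.
Make-up = target − compressed = -26.5 − (-32.5) = 6 dB.

6 dB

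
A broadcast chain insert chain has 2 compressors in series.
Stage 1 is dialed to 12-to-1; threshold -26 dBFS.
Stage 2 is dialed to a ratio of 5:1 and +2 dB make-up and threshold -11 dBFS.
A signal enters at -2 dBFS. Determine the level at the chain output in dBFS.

-22 dBFS

Stage 1: 24 dB above -26 dBFS, reduced 12:1 to 2 dB above → -24 dBFS.
Stage 2: -24 dBFS ≤ -11 dBFS, so stage 2 doesn't engage; make-up brings it to -22 dBFS.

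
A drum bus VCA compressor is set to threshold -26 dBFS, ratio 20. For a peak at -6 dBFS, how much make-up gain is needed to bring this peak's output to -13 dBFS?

Without make-up, output = threshold + overshoot/20 = -26 + 1 = -25 dBFS.
Gap to target: 12 dB.

12 dB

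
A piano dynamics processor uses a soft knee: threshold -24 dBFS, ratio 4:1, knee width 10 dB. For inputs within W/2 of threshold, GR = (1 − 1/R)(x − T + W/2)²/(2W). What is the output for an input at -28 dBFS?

x − T + W/2 = -28 − (-24) + 5 = 1.
GR = (1 − 1/4) × 1² / 20 = 0.75 × 1 / 20 = 0.0375 dB.
Output = -28 − 0.0375 = -28.0375 dBFS.

-28.0375 dBFS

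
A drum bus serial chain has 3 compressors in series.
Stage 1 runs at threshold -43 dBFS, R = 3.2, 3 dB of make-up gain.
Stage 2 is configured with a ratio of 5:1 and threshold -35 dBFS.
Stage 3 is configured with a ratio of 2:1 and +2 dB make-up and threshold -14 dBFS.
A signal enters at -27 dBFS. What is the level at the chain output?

Stage 1: 16 dB above -43 dBFS, reduced 3.2:1 to 5 dB above → -38 dBFS; +3 dB make-up → -35 dBFS.
Stage 2: below threshold (-35 ≤ -35); passes unchanged; output -35 dBFS.
Stage 3: -35 dBFS ≤ -14 dBFS, so stage 3 doesn't engage; make-up brings it to -33 dBFS.

-33 dBFS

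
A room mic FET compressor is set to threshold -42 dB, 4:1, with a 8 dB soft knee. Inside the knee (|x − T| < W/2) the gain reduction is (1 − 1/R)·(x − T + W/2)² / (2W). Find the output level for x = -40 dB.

x − T + W/2 = -40 − (-42) + 4 = 6.
GR = (1 − 1/4) × 6² / 16 = 0.75 × 36 / 16 = 1.6875 dB.
Output = -40 − 1.6875 = -41.6875 dB.

-41.6875 dB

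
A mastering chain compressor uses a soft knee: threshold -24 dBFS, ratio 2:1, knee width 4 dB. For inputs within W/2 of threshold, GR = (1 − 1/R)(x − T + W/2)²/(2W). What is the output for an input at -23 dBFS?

-23.5625 dBFS

x − T + W/2 = -23 − (-24) + 2 = 3.
GR = (1 − 1/2) × 3² / 8 = 0.5 × 9 / 8 = 0.5625 dB.
Output = -23 − 0.5625 = -23.5625 dBFS.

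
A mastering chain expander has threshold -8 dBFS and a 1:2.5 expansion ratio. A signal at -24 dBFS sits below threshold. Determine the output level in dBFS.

Below threshold, a 1:2.5 expander applies gain = (2.5−1)×(T − x) of attenuation.
(2.5−1) × 16 = 24 dB, so output = -24 − 24 = -48 dBFS.

-48 dBFS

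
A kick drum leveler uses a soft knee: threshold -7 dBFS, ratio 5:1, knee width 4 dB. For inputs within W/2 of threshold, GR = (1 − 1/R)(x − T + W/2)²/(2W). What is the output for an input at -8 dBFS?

-8.1 dBFS

x − T + W/2 = -8 − (-7) + 2 = 1.
GR = (1 − 1/5) × 1² / 8 = 0.8 × 1 / 8 = 0.1 dB.
Output = -8 − 0.1 = -8.1 dBFS.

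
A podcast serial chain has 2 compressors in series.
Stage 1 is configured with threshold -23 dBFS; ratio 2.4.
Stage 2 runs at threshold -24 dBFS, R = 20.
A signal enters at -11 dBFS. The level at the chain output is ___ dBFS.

Stage 1: -11 dBFS is 12 dB over -23 dBFS; at 2.4:1 that becomes 5 dB over, giving -18 dBFS.
Stage 2: -18 dBFS is 6 dB over -24 dBFS; at 20:1 that becomes 0.3 dB over, giving -23.7 dBFS.

-23.7 dBFS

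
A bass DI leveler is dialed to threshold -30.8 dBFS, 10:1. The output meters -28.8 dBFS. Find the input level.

Post-compression overshoot = -28.8 − (-30.8) = 2 dB.
Input overshoot = R × output overshoot = 20 dB → input = -30.8 + 20 = -10.8 dBFS.

-10.8 dBFS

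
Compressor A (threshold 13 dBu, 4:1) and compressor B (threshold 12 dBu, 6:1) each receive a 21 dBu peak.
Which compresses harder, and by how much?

A: overshoot 8 dB → output overshoot 2 dB → GR 6 dB.
B: overshoot 9 dB → output overshoot 1.5 dB → GR 7.5 dB.
B applies 1.5 dB more gain reduction.

B, by 1.5 dB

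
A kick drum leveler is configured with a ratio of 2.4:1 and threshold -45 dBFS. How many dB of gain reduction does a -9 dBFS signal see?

21 dB

-9 dBFS exceeds the threshold by 36 dB.
After 2.4:1 compression the overshoot becomes 36/2.4 = 15 dB.
Gain reduction = 36 − 15 = 21 dB.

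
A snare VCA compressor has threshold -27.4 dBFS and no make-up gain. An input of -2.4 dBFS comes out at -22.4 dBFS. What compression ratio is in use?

5:1

Input overshoot = -2.4 − (-27.4) = 25 dB; output overshoot = -22.4 − (-27.4) = 5 dB.
Ratio = 25 / 5 = 5.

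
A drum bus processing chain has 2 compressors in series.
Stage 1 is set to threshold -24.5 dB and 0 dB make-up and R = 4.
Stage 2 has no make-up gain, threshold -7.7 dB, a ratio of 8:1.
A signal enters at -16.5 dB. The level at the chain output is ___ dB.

-22.5 dB

Stage 1: -16.5 dB is 8 dB over -24.5 dB; at 4:1 that becomes 2 dB over, giving -22.5 dB.
Stage 2: -22.5 dB ≤ -7.7 dB, so stage 2 doesn't engage; output -22.5 dB.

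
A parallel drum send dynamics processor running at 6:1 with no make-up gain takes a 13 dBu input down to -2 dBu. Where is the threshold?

-5 dBu

Let T be the threshold. Output overshoot = (input overshoot)/R, so -2 − T = (13 − T)/6.
6·(-2 − T) = 13 − T → 5·T = -12 − 13 = -25.
T = -25/5 = -5 dBu.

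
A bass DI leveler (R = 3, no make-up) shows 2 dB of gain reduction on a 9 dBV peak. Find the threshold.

Let T be the threshold. Output overshoot = (input overshoot)/R, so 7 − T = (9 − T)/3.
3·(7 − T) = 9 − T → 2·T = 21 − 9 = 12.
T = 12/2 = 6 dBV.

6 dBV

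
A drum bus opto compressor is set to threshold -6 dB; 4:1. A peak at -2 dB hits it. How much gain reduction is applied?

3 dB

-2 dB exceeds the threshold by 4 dB.
At 4:1, output sits 4/4 = 1 dB above threshold.
So the signal is attenuated by 4 − 1 = 3 dB.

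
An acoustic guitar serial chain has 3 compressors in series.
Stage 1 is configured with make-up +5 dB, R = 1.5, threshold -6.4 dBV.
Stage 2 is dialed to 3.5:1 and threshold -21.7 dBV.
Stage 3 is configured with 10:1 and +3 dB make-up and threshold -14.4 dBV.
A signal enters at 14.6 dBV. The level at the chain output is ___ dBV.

Stage 1: 21 dB above -6.4 dBV, reduced 1.5:1 to 14 dB above → 7.6 dBV; +5 dB make-up → 12.6 dBV.
Stage 2: overshoot 34.3 dB → 34.3/3.5 = 9.8 dB → -11.9 dBV.
Stage 3: -11.9 dBV is 2.5 dB over -14.4 dBV; at 10:1 that becomes 0.25 dB over, giving -14.15 dBV; +3 dB make-up → -11.15 dBV.

-11.15 dBV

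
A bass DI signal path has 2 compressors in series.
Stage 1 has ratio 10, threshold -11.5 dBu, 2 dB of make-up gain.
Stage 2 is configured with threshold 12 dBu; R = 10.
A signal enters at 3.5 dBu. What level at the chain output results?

-8 dBu

Stage 1: 15 dB above -11.5 dBu, reduced 10:1 to 1.5 dB above → -10 dBu; +2 dB make-up → -8 dBu.
Stage 2: -8 dBu ≤ 12 dBu, so stage 2 doesn't engage; output -8 dBu.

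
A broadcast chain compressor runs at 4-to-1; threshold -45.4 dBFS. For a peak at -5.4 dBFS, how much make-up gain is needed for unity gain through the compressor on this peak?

The peak compresses to -45.4 + 40/4 = -35.4 dBFS.
To reach -5.4 dBFS requires -5.4 − (-35.4) = 30 dB of make-up.

30 dB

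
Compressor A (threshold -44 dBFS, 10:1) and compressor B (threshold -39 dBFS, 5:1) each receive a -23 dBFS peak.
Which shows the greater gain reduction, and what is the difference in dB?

A, by 6.1 dB

A: GR = 21 − 21/10 = 18.9 dB.
B: GR = 16 − 16/5 = 12.8 dB.
Difference: 6.1 dB in favour of A.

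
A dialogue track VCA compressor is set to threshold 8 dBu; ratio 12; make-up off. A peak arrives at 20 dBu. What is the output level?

The input is 12 dB above the 8 dBu threshold.
At 12:1 the overshoot is divided by 12, leaving 1 dB above threshold.
So the level is 8 + 1 = 9 dBu.

9 dBu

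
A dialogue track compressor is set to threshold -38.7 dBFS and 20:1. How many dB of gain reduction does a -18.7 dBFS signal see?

The signal is 20 dB above threshold.
A 20:1 ratio leaves 1 dB of that excess.
Gain reduction = 20 − 1 = 19 dB.

19 dB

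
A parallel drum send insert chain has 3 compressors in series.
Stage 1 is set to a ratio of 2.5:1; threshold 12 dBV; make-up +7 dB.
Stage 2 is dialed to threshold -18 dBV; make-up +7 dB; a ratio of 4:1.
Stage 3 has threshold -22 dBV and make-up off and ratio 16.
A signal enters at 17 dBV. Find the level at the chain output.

-20.703125 dBV

Stage 1: 5 dB above 12 dBV, reduced 2.5:1 to 2 dB above → 14 dBV; +7 dB make-up → 21 dBV.
Stage 2: 39 dB above -18 dBV, reduced 4:1 to 9.75 dB above → -8.25 dBV; +7 dB make-up → -1.25 dBV.
Stage 3: overshoot 20.75 dB → 20.75/16 = 1.296875 dB → -20.703125 dBV.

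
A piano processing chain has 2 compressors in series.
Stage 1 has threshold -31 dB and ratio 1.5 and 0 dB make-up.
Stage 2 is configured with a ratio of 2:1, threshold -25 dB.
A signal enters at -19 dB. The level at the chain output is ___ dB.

-24 dB

Stage 1: -19 dB is 12 dB over -31 dB; at 1.5:1 that becomes 8 dB over, giving -23 dB.
Stage 2: overshoot 2 dB → 2/2 = 1 dB → -24 dB.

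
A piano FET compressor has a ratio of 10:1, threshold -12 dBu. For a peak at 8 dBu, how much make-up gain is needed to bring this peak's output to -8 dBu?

The peak compresses to -12 + 20/10 = -10 dBu.
To reach -8 dBu requires -8 − (-10) = 2 dB of make-up.

2 dB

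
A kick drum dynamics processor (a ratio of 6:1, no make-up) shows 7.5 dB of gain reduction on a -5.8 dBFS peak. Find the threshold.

-14.8 dBFS

Let T be the threshold. Output overshoot = (input overshoot)/R, so -13.3 − T = (-5.8 − T)/6.
6·(-13.3 − T) = -5.8 − T → 5·T = -79.8 − (-5.8) = -74.
T = -74/5 = -14.8 dBFS.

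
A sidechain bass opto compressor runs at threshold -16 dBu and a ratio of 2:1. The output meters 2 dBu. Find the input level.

That's 18 dB above the -16 dBu threshold.
Before 2:1 compression the overshoot was 18 × 2 = 36 dB, so input = -16 + 36 = 20 dBu.

20 dBu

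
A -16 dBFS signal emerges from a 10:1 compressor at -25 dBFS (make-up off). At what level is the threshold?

Let T be the threshold. Output overshoot = (input overshoot)/R, so -25 − T = (-16 − T)/10.
10·(-25 − T) = -16 − T → 9·T = -250 − (-16) = -234.
T = -234/9 = -26 dBFS.

-26 dBFS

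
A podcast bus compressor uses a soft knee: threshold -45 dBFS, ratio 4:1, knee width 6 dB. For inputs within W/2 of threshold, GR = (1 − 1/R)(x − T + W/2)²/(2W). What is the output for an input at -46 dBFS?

-46.25 dBFS

x − T + W/2 = -46 − (-45) + 3 = 2.
GR = (1 − 1/4) × 2² / 12 = 0.75 × 4 / 12 = 0.25 dB.
Output = -46 − 0.25 = -46.25 dBFS.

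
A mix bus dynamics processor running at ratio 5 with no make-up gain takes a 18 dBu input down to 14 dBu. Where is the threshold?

13 dBu

Let T be the threshold. Output overshoot = (input overshoot)/R, so 14 − T = (18 − T)/5.
5·(14 − T) = 18 − T → 4·T = 70 − 18 = 52.
T = 52/4 = 13 dBu.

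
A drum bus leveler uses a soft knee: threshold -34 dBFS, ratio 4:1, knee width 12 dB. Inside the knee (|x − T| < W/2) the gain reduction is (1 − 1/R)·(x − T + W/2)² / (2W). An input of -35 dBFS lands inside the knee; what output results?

x − T + W/2 = -35 − (-34) + 6 = 5.
GR = (1 − 1/4) × 5² / 24 = 0.75 × 25 / 24 = 0.78125 dB.
Output = -35 − 0.78125 = -35.78125 dBFS.

-35.78125 dBFS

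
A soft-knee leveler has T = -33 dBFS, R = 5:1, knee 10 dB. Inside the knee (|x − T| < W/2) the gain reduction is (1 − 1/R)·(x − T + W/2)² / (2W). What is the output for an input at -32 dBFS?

x − T + W/2 = -32 − (-33) + 5 = 6.
GR = (1 − 1/5) × 6² / 20 = 0.8 × 36 / 20 = 1.44 dB.
Output = -32 − 1.44 = -33.44 dBFS.

-33.44 dBFS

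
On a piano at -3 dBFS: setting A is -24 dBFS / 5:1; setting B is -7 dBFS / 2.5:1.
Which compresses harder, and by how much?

A: 21 dB over, compressed to 4.2 dB over, so 16.8 dB of GR.
B: 4 dB over, compressed to 1.6 dB over, so 2.4 dB of GR.
A applies 14.4 dB more gain reduction.

A, by 14.4 dB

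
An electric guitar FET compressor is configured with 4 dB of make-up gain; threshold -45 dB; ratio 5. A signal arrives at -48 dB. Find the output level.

-44 dB

-48 dB is 3 dB below the -45 dB threshold, so no gain reduction is applied.
Make-up gain adds 4 dB: -48 + 4 = -44 dB.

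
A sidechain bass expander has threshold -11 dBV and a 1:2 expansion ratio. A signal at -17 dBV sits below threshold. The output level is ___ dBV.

Undershoot = (-11) − (-17) = 6 dB.
At 1:2, that expands to 12 dB under threshold.
Output = -11 − 12 = -23 dBV.

-23 dBV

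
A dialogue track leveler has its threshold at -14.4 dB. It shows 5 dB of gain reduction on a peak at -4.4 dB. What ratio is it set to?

2:1

Input overshoot = -4.4 − (-14.4) = 10 dB.
Output overshoot = 10 − 5 = 5 dB.
Ratio = input overshoot / output overshoot = 10 / 5 = 2.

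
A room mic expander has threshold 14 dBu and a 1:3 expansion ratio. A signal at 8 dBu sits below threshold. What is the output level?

-4 dBu

Below threshold, a 1:3 expander applies gain = (3−1)×(T − x) of attenuation.
(3−1) × 6 = 12 dB, so output = 8 − 12 = -4 dBu.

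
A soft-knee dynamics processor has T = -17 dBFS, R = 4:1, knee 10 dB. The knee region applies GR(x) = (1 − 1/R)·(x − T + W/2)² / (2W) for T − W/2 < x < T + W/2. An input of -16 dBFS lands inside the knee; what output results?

x − T + W/2 = -16 − (-17) + 5 = 6.
GR = (1 − 1/4) × 6² / 20 = 0.75 × 36 / 20 = 1.35 dB.
Output = -16 − 1.35 = -17.35 dBFS.

-17.35 dBFS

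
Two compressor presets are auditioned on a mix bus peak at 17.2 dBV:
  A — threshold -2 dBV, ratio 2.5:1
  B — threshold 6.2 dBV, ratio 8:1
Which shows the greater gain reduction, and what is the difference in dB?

A: GR = 19.2 − 19.2/2.5 = 11.52 dB.
B: GR = 11 − 11/8 = 9.625 dB.
A reduces 1.895 dB more.

A, by 1.895 dB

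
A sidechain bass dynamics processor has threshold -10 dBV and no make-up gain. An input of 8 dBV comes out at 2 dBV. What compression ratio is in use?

1.5:1

Input overshoot = 8 − (-10) = 18 dB; output overshoot = 2 − (-10) = 12 dB.
Ratio = 18 / 12 = 1.5.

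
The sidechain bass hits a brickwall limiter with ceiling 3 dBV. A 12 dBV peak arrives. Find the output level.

3 dBV

A brickwall limiter is an ∞:1 compressor: any input above the ceiling is clamped to 3 dBV.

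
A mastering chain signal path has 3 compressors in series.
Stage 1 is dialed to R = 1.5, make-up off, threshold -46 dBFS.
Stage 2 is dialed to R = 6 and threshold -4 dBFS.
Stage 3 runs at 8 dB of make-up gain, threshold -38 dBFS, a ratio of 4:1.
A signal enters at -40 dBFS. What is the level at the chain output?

-34 dBFS

Stage 1: 6 dB above -46 dBFS, reduced 1.5:1 to 4 dB above → -42 dBFS.
Stage 2: below threshold (-42 ≤ -4); passes unchanged; output -42 dBFS.
Stage 3: below threshold (-42 ≤ -38); passes unchanged; make-up brings it to -34 dBFS.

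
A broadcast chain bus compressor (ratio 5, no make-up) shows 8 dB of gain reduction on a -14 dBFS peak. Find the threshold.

Gain reduction = -14 − (-22) = 8 dB; output overshoot = GR / (R − 1) = 8 / 4 = 2 dB.
Threshold = output − output overshoot = -22 − 2 = -24 dBFS.

-24 dBFS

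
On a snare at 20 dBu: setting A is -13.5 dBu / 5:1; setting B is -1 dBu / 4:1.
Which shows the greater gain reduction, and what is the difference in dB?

A, by 11.05 dB

A: 33.5 dB over, compressed to 6.7 dB over, so 26.8 dB of GR.
B: 21 dB over, compressed to 5.25 dB over, so 15.75 dB of GR.
A reduces 11.05 dB more.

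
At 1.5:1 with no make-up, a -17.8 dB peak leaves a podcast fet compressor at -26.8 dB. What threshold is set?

Gain reduction = -17.8 − (-26.8) = 9 dB; output overshoot = GR / (R − 1) = 9 / 0.5 = 18 dB.
Threshold = output − output overshoot = -26.8 − 18 = -44.8 dB.

-44.8 dB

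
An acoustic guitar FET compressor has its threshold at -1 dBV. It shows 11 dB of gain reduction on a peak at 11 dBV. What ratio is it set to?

12:1

Input overshoot = 11 − (-1) = 12 dB.
Output overshoot = 12 − 11 = 1 dB.
Ratio = input overshoot / output overshoot = 12 / 1 = 12.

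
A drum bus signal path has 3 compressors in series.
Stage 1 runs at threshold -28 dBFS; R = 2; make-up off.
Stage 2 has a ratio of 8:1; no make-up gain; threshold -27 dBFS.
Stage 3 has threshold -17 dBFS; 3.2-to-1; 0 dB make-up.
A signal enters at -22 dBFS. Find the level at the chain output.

-26.75 dBFS

Stage 1: -22 dBFS is 6 dB over -28 dBFS; at 2:1 that becomes 3 dB over, giving -25 dBFS.
Stage 2: -25 dBFS is 2 dB over -27 dBFS; at 8:1 that becomes 0.25 dB over, giving -26.75 dBFS.
Stage 3: below threshold (-26.75 ≤ -17); passes unchanged; output -26.75 dBFS.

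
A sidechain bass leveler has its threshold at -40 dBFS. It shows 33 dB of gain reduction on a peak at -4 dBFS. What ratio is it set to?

Input overshoot = -4 − (-40) = 36 dB.
Output overshoot = 36 − 33 = 3 dB.
Ratio = input overshoot / output overshoot = 36 / 3 = 12.

12:1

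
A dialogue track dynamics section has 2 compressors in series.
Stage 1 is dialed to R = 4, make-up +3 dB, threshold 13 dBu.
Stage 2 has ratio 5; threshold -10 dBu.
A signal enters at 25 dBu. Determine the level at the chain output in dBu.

-4.2 dBu

Stage 1: overshoot 12 dB → 12/4 = 3 dB → 16 dBu; +3 dB make-up → 19 dBu.
Stage 2: overshoot 29 dB → 29/5 = 5.8 dB → -4.2 dBu.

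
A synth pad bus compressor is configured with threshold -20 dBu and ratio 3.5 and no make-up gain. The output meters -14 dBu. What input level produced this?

The compressed level sits -14 − (-20) = 6 dB over threshold.
Undo the ratio: input overshoot = 6 × 3.5 = 21 dB, giving input = 1 dBu.

1 dBu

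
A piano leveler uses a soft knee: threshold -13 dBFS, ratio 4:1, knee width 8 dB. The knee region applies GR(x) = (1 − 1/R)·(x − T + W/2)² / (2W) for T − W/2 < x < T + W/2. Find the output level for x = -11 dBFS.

x − T + W/2 = -11 − (-13) + 4 = 6.
GR = (1 − 1/4) × 6² / 16 = 0.75 × 36 / 16 = 1.6875 dB.
Output = -11 − 1.6875 = -12.6875 dBFS.

-12.6875 dBFS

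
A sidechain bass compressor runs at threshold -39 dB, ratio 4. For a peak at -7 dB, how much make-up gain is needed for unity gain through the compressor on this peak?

Without make-up, output = threshold + overshoot/4 = -39 + 8 = -31 dB.
Gap to target: 24 dB.

24 dB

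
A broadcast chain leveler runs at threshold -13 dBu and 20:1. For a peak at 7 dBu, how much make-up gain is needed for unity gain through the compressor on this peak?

19 dB

Overshoot 20 dB → 20/20 = 1 dB after compression, so the compressed level is -13 + 1 = -12 dBu.
Make-up = target − compressed = 7 − (-12) = 19 dB.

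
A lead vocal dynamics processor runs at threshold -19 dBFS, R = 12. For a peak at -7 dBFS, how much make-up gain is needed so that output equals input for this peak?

11 dB

Without make-up, output = threshold + overshoot/12 = -19 + 1 = -18 dBFS.
Gap to target: 11 dB.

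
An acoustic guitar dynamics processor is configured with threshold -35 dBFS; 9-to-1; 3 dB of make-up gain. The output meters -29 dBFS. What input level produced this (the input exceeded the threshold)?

Remove make-up: -29 − 3 = -32 dBFS.
That's 3 dB above the -35 dBFS threshold.
Undo the ratio: input overshoot = 3 × 9 = 27 dB, giving input = -8 dBFS.

-8 dBFS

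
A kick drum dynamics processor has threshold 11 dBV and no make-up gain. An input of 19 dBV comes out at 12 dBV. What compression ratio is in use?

Input overshoot = 19 − 11 = 8 dB; output overshoot = 12 − 11 = 1 dB.
Ratio = 8 / 1 = 8.

8:1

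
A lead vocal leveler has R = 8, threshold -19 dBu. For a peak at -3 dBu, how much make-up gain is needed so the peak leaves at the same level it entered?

14 dB

Without make-up, output = threshold + overshoot/8 = -19 + 2 = -17 dBu.
Gap to target: 14 dB.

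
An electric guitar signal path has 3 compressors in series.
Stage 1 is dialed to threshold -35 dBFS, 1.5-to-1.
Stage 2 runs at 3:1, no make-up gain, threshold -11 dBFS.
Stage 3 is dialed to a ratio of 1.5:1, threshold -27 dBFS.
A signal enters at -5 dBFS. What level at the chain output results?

Stage 1: -5 dBFS is 30 dB over -35 dBFS; at 1.5:1 that becomes 20 dB over, giving -15 dBFS.
Stage 2: below threshold (-15 ≤ -11); passes unchanged; output -15 dBFS.
Stage 3: -15 dBFS is 12 dB over -27 dBFS; at 1.5:1 that becomes 8 dB over, giving -19 dBFS.

-19 dBFS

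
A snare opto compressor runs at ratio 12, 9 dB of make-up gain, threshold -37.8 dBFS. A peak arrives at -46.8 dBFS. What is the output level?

-46.8 dBFS is 9 dB below the -37.8 dBFS threshold, so no gain reduction is applied.
Make-up gain adds 9 dB: -46.8 + 9 = -37.8 dBFS.

-37.8 dBFS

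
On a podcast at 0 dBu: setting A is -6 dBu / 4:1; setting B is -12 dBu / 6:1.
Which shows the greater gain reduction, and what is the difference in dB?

B, by 5.5 dB

A: overshoot 6 dB → output overshoot 1.5 dB → GR 4.5 dB.
B: overshoot 12 dB → output overshoot 2 dB → GR 10 dB.
B reduces 5.5 dB more.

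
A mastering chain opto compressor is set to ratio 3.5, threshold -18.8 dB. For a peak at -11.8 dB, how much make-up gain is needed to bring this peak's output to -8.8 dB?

Without make-up, output = threshold + overshoot/3.5 = -18.8 + 2 = -16.8 dB.
Gap to target: 8 dB.

8 dB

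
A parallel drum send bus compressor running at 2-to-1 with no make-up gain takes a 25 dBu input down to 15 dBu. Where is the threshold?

5 dBu

Let T be the threshold. Output overshoot = (input overshoot)/R, so 15 − T = (25 − T)/2.
2·(15 − T) = 25 − T → 1·T = 30 − 25 = 5.
T = 5/1 = 5 dBu.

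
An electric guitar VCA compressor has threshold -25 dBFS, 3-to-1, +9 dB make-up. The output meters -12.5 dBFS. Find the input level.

-14.5 dBFS

Remove make-up: -12.5 − 9 = -21.5 dBFS.
That's 3.5 dB above the -25 dBFS threshold.
Input overshoot = R × output overshoot = 10.5 dB → input = -25 + 10.5 = -14.5 dBFS.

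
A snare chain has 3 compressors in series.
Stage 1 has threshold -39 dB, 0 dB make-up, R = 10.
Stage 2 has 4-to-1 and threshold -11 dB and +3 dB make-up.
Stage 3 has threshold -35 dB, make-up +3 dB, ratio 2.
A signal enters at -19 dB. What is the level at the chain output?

Stage 1: -19 dB is 20 dB over -39 dB; at 10:1 that becomes 2 dB over, giving -37 dB.
Stage 2: -37 dB ≤ -11 dB, so stage 2 doesn't engage; make-up brings it to -34 dB.
Stage 3: overshoot 1 dB → 1/2 = 0.5 dB → -34.5 dB; +3 dB make-up → -31.5 dB.

-31.5 dB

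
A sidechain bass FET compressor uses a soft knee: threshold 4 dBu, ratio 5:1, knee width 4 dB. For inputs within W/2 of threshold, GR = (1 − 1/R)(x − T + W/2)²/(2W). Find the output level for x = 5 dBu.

4.1 dBu

x − T + W/2 = 5 − 4 + 2 = 3.
GR = (1 − 1/5) × 3² / 8 = 0.8 × 9 / 8 = 0.9 dB.
Output = 5 − 0.9 = 4.1 dBu.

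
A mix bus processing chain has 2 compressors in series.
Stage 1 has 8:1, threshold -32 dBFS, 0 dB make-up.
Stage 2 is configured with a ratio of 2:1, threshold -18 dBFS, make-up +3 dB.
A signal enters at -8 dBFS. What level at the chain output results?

-26 dBFS

Stage 1: 24 dB above -32 dBFS, reduced 8:1 to 3 dB above → -29 dBFS.
Stage 2: -29 dBFS ≤ -18 dBFS, so stage 2 doesn't engage; make-up brings it to -26 dBFS.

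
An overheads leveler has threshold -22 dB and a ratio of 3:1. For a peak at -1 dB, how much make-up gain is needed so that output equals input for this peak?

Without make-up, output = threshold + overshoot/3 = -22 + 7 = -15 dB.
Gap to target: 14 dB.

14 dB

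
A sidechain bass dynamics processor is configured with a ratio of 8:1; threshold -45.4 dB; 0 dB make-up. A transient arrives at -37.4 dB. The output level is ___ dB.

-44.4 dB

The input is 8 dB above the -45.4 dB threshold.
8:1 compression reduces that to 8/8 = 1 dB over.
Output = -45.4 + 1 = -44.4 dB.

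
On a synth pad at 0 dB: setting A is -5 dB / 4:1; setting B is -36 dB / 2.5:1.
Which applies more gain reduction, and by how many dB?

A: overshoot 5 dB → output overshoot 1.25 dB → GR 3.75 dB.
B: overshoot 36 dB → output overshoot 14.4 dB → GR 21.6 dB.
B reduces 17.85 dB more.

B, by 17.85 dB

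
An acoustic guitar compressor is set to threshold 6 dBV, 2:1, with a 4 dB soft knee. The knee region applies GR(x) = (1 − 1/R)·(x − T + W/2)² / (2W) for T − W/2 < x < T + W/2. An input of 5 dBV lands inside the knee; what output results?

x − T + W/2 = 5 − 6 + 2 = 1.
GR = (1 − 1/2) × 1² / 8 = 0.5 × 1 / 8 = 0.0625 dB.
Output = 5 − 0.0625 = 4.9375 dBV.

4.9375 dBV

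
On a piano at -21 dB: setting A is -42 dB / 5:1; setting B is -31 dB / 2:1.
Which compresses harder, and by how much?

A: GR = 21 − 21/5 = 16.8 dB.
B: GR = 10 − 10/2 = 5 dB.
A reduces 11.8 dB more.

A, by 11.8 dB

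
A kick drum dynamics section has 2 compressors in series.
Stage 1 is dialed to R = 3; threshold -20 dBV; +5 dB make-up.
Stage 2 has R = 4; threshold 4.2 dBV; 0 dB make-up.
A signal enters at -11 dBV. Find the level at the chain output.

-12 dBV

Stage 1: overshoot 9 dB → 9/3 = 3 dB → -17 dBV; +5 dB make-up → -12 dBV.
Stage 2: -12 dBV is at or below the 4.2 dBV threshold — no compression; output -12 dBV.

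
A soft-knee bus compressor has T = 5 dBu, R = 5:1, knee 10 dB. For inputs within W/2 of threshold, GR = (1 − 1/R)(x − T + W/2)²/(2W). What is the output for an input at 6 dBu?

x − T + W/2 = 6 − 5 + 5 = 6.
GR = (1 − 1/5) × 6² / 20 = 0.8 × 36 / 20 = 1.44 dB.
Output = 6 − 1.44 = 4.56 dBu.

4.56 dBu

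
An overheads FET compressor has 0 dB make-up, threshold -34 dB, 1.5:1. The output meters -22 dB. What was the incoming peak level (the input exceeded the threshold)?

-16 dB

Post-compression overshoot = -22 − (-34) = 12 dB.
Before 1.5:1 compression the overshoot was 12 × 1.5 = 18 dB, so input = -34 + 18 = -16 dB.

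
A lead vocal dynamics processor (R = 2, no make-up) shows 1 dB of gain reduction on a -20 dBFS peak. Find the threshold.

Input is 2 dB above T (since output overshoot × R = input overshoot: (-21 − T)·2 = -20 − T gives T = -22 dBFS).
Check: -22 + (-20 − (-22))/2 = -22 + 1 = -21 dBFS. ✓

-22 dBFS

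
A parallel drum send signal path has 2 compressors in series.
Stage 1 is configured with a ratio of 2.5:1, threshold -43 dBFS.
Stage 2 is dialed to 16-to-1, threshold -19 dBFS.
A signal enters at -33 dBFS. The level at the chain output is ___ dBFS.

Stage 1: 10 dB above -43 dBFS, reduced 2.5:1 to 4 dB above → -39 dBFS.
Stage 2: -39 dBFS ≤ -19 dBFS, so stage 2 doesn't engage; output -39 dBFS.

-39 dBFS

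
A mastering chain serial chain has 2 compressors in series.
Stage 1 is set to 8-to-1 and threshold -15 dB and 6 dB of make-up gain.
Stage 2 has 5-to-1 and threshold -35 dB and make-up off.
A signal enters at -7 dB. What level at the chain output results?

Stage 1: 8 dB above -15 dB, reduced 8:1 to 1 dB above → -14 dB; +6 dB make-up → -8 dB.
Stage 2: 27 dB above -35 dB, reduced 5:1 to 5.4 dB above → -29.6 dB.

-29.6 dB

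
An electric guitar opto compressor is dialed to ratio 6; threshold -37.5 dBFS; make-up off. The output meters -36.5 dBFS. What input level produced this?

-31.5 dBFS

The compressed level sits -36.5 − (-37.5) = 1 dB over threshold.
Undo the ratio: input overshoot = 1 × 6 = 6 dB, giving input = -31.5 dBFS.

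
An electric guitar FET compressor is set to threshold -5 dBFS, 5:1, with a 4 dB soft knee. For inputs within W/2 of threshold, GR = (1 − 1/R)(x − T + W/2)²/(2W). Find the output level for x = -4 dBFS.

x − T + W/2 = -4 − (-5) + 2 = 3.
GR = (1 − 1/5) × 3² / 8 = 0.8 × 9 / 8 = 0.9 dB.
Output = -4 − 0.9 = -4.9 dBFS.

-4.9 dBFS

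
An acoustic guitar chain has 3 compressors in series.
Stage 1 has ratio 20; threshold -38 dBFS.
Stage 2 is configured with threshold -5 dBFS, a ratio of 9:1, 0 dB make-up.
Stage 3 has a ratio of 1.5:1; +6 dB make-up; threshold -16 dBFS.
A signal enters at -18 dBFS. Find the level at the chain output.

Stage 1: 20 dB above -38 dBFS, reduced 20:1 to 1 dB above → -37 dBFS.
Stage 2: -37 dBFS ≤ -5 dBFS, so stage 2 doesn't engage; output -37 dBFS.
Stage 3: below threshold (-37 ≤ -16); passes unchanged; make-up brings it to -31 dBFS.

-31 dBFS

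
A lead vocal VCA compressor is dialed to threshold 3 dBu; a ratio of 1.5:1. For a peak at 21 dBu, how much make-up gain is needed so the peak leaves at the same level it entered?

6 dB

The peak compresses to 3 + 18/1.5 = 15 dBu.
To reach 21 dBu requires 21 − 15 = 6 dB of make-up.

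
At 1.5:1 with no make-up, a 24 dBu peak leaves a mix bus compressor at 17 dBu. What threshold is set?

3 dBu

Gain reduction = 24 − 17 = 7 dB; output overshoot = GR / (R − 1) = 7 / 0.5 = 14 dB.
Threshold = output − output overshoot = 17 − 14 = 3 dBu.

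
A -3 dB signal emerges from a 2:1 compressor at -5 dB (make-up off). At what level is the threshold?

-7 dB

Gain reduction = -3 − (-5) = 2 dB; output overshoot = GR / (R − 1) = 2 / 1 = 2 dB.
Threshold = output − output overshoot = -5 − 2 = -7 dB.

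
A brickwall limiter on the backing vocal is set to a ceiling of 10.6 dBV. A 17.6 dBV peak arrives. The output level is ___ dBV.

A brickwall limiter is an ∞:1 compressor: any input above the ceiling is clamped to 10.6 dBV.

10.6 dBV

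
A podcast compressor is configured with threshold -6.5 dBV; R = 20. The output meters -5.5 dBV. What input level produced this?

13.5 dBV

That's 1 dB above the -6.5 dBV threshold.
Undo the ratio: input overshoot = 1 × 20 = 20 dB, giving input = 13.5 dBV.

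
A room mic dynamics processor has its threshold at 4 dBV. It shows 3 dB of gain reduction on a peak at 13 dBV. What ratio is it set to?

Input overshoot = 13 − 4 = 9 dB.
Output overshoot = 9 − 3 = 6 dB.
Ratio = input overshoot / output overshoot = 9 / 6 = 1.5.

1.5:1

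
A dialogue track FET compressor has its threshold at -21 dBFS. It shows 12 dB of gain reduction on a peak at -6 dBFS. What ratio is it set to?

5:1

Input overshoot = -6 − (-21) = 15 dB.
Output overshoot = 15 − 12 = 3 dB.
Ratio = input overshoot / output overshoot = 15 / 3 = 5.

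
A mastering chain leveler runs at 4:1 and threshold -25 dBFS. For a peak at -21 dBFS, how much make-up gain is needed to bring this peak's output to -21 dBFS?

3 dB

Without make-up, output = threshold + overshoot/4 = -25 + 1 = -24 dBFS.
Gap to target: 3 dB.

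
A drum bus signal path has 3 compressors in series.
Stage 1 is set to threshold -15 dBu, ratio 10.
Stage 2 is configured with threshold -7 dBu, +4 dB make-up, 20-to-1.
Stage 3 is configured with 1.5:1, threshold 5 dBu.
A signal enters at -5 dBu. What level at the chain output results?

Stage 1: 10 dB above -15 dBu, reduced 10:1 to 1 dB above → -14 dBu.
Stage 2: below threshold (-14 ≤ -7); passes unchanged; make-up brings it to -10 dBu.
Stage 3: -10 dBu is at or below the 5 dBu threshold — no compression; output -10 dBu.

-10 dBu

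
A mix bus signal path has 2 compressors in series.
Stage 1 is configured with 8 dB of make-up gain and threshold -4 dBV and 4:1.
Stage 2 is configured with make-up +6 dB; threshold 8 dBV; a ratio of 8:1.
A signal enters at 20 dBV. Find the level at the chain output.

14.25 dBV

Stage 1: 24 dB above -4 dBV, reduced 4:1 to 6 dB above → 2 dBV; +8 dB make-up → 10 dBV.
Stage 2: overshoot 2 dB → 2/8 = 0.25 dB → 8.25 dBV; +6 dB make-up → 14.25 dBV.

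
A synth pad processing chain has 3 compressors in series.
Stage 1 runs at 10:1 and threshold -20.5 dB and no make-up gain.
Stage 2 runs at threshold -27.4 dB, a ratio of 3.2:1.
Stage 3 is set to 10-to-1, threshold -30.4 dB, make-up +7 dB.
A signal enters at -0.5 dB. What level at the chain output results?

Stage 1: overshoot 20 dB → 20/10 = 2 dB → -18.5 dB.
Stage 2: 8.9 dB above -27.4 dB, reduced 3.2:1 to 2.78125 dB above → -24.61875 dB.
Stage 3: -24.61875 dB is 5.78125 dB over -30.4 dB; at 10:1 that becomes 0.578125 dB over, giving -29.821875 dB; +7 dB make-up → -22.821875 dB.

-22.821875 dB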